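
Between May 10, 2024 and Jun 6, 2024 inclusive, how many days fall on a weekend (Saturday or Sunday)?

May 10, 2024 is a Friday.
The range spans 28 days (inclusive of both endpoints).
28 = 7 × 4, so the span is exactly 4 full weeks.
Each full week contributes 2 weekend days (Sat, Sun): 4 × 2 = 8.
Total: 8.

8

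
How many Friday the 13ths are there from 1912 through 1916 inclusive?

8

Friday-the-13ths by year:
1912: Sep, Dec
1913: Jun
1914: Feb, Mar, Nov
1915: Aug
1916: Oct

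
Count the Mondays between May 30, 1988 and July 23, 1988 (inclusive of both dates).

8

May 30, 1988 is a Monday.
The range spans 55 days (inclusive of both endpoints).
55 = 7 × 7 + 6, so there are 7 full weeks plus 6 extra days.
Each full week contributes one Monday: 7 so far.
The 6 extra days are Monday, Tuesday, Wednesday, Thursday, Friday, Saturday — 1 of them qualifies.
Total: 7 + 1 = 8.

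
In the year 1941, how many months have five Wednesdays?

5

A month has five Wednesdays exactly when Wednesday falls within its first (length − 28) days.
Jan: 31 days, starts Wed → 5 of Wed, Thu, Fri ✓
Feb: 28 days, starts Sat → 5 of (none)
Mar: 31 days, starts Sat → 5 of Sat, Sun, Mon
Apr: 30 days, starts Tue → 5 of Tue, Wed ✓
May: 31 days, starts Thu → 5 of Thu, Fri, Sat
Jun: 30 days, starts Sun → 5 of Sun, Mon
Jul: 31 days, starts Tue → 5 of Tue, Wed, Thu ✓
Aug: 31 days, starts Fri → 5 of Fri, Sat, Sun
Sep: 30 days, starts Mon → 5 of Mon, Tue
Oct: 31 days, starts Wed → 5 of Wed, Thu, Fri ✓
Nov: 30 days, starts Sat → 5 of Sat, Sun
Dec: 31 days, starts Mon → 5 of Mon, Tue, Wed ✓
Months with five Wednesdays: Jan, Apr, Jul, Oct, Dec.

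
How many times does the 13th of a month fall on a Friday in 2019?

2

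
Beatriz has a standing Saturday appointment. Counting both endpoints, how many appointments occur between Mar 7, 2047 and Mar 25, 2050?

159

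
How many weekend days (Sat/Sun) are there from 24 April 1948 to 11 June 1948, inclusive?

24 April 1948 is a Saturday.
That's 49 days from start to end, counting both.
49 = 7 × 7, so the span is exactly 7 full weeks.
Each full week contributes 2 weekend days (Sat, Sun): 7 × 2 = 14.

14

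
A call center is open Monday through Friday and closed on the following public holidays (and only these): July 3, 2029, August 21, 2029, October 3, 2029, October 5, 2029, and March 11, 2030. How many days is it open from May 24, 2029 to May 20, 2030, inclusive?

May 24, 2029 is a Thursday.
That's 362 days from start to end, counting both.
362 = 7 × 51 + 5, so there are 51 full weeks plus 5 extra days.
Each full week contributes 5 weekdays (Mon–Fri): 51 × 5 = 255.
The 5 extra days are Thursday, Friday, Saturday, Sunday, Monday — 3 of them qualify.
Total: 255 + 3 = 258.
Holidays: July 3, 2029 (Tue); August 21, 2029 (Tue); October 3, 2029 (Wed); October 5, 2029 (Fri); March 11, 2030 (Mon).
All 5 holidays fall on weekdays, so subtract 5.
Business days: 258 − 5 = 253.

253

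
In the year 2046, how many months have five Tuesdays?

4

A month has five Tuesdays exactly when Tuesday falls within its first (length − 28) days.
Jan: 31 days, starts Mon → 5 of Mon, Tue, Wed ✓
Feb: 28 days, starts Thu → 5 of (none)
Mar: 31 days, starts Thu → 5 of Thu, Fri, Sat
Apr: 30 days, starts Sun → 5 of Sun, Mon
May: 31 days, starts Tue → 5 of Tue, Wed, Thu ✓
Jun: 30 days, starts Fri → 5 of Fri, Sat
Jul: 31 days, starts Sun → 5 of Sun, Mon, Tue ✓
Aug: 31 days, starts Wed → 5 of Wed, Thu, Fri
Sep: 30 days, starts Sat → 5 of Sat, Sun
Oct: 31 days, starts Mon → 5 of Mon, Tue, Wed ✓
Nov: 30 days, starts Thu → 5 of Thu, Fri
Dec: 31 days, starts Sat → 5 of Sat, Sun, Mon
Months with five Tuesdays: Jan, May, Jul, Oct.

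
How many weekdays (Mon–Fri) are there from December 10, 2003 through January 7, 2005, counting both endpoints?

December 10, 2003 is a Wednesday.
That's 395 days from start to end, counting both.
395 = 7 × 56 + 3, so there are 56 full weeks plus 3 extra days.
Each full week contributes 5 weekdays (Mon–Fri): 56 × 5 = 280.
The 3 extra days are Wednesday, Thursday, Friday — 3 of them qualify.
Total: 280 + 3 = 283.

283 weekdays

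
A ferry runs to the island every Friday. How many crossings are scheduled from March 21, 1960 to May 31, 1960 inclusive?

10

March 21, 1960 is a Monday.
From March 21, 1960 to May 31, 1960 is 72 days inclusive.
72 = 7 × 10 + 2, so there are 10 full weeks plus 2 extra days.
Each full week contributes one Friday: 10 so far.
The 2 extra days are Monday, Tuesday — none qualify.
Total: 10 + 0 = 10.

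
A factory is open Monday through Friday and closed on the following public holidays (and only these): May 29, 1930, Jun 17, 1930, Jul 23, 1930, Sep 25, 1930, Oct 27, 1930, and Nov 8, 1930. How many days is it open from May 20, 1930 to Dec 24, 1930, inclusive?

May 20, 1930 is a Tuesday.
The range spans 219 days (inclusive of both endpoints).
219 = 7 × 31 + 2, so there are 31 full weeks plus 2 extra days.
Each full week contributes 5 weekdays (Mon–Fri): 31 × 5 = 155.
The 2 extra days are Tue, Wed — 2 of them qualify.
Total: 155 + 2 = 157.
Holidays: May 29, 1930 (Thu); Jun 17, 1930 (Tue); Jul 23, 1930 (Wed); Sep 25, 1930 (Thu); Oct 27, 1930 (Mon); Nov 8, 1930 (Sat).
5 of the 6 holidays fall on weekdays; the rest are weekends and were already excluded.
Business days: 157 − 5 = 152.

152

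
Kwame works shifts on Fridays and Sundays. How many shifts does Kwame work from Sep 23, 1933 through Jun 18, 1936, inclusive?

285

Sep 23, 1933 is a Saturday.
The range spans 1000 days (inclusive of both endpoints).
1000 = 7 × 142 + 6, so there are 142 full weeks plus 6 extra days.
Each full week contributes 2 days from the set (Fri, Sun): 142 × 2 = 284.
The 6 extra days are Sat, Sun, Mon, Tue, Wed, Thu — 1 of them qualifies.
Total: 284 + 1 = 285.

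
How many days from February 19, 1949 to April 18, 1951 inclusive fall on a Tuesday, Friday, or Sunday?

338

February 19, 1949 is a Saturday.
From February 19, 1949 to April 18, 1951 is 789 days inclusive.
789 = 7 × 112 + 5, so there are 112 full weeks plus 5 extra days.
Each full week contributes 3 days from the set (Tue, Fri, Sun): 112 × 3 = 336.
The 5 extra days are Saturday, Sunday, Monday, Tuesday, Wednesday — 2 of them qualify.
Total: 336 + 2 = 338.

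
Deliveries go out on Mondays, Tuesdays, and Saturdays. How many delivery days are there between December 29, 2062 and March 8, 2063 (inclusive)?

30

December 29, 2062 is a Friday.
From December 29, 2062 to March 8, 2063 is 70 days inclusive.
70 = 7 × 10, so the span is exactly 10 full weeks.
Each full week contributes 3 days from the set (Mon, Tue, Sat): 10 × 3 = 30.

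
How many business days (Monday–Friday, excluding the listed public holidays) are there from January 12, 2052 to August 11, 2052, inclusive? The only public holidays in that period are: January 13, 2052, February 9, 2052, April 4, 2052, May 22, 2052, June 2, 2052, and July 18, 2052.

January 12, 2052 is a Friday.
That's 213 days from start to end, counting both.
213 = 7 × 30 + 3, so there are 30 full weeks plus 3 extra days.
Each full week contributes 5 weekdays (Mon–Fri): 30 × 5 = 150.
The 3 extra days are Fri, Sat, Sun — 1 of them qualifies.
Total: 150 + 1 = 151.
Holidays: January 13, 2052 (Sat); February 9, 2052 (Fri); April 4, 2052 (Thu); May 22, 2052 (Wed); June 2, 2052 (Sun); July 18, 2052 (Thu).
4 of the 6 holidays fall on weekdays; the rest are weekends and were already excluded.
Business days: 151 − 4 = 147.

147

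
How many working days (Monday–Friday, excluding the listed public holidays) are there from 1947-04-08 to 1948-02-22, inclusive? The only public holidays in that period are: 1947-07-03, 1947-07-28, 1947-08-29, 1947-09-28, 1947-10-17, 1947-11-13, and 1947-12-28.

224 working days

1947-04-08 is a Tuesday.
The range spans 321 days (inclusive of both endpoints).
321 = 7 × 45 + 6, so there are 45 full weeks plus 6 extra days.
Each full week contributes 5 weekdays (Mon–Fri): 45 × 5 = 225.
The 6 extra days are Tuesday, Wednesday, Thursday, Friday, Saturday, Sunday — 4 of them qualify.
Total: 225 + 4 = 229.
Holidays: 1947-07-03 (Thu); 1947-07-28 (Mon); 1947-08-29 (Fri); 1947-09-28 (Sun); 1947-10-17 (Fri); 1947-11-13 (Thu); 1947-12-28 (Sun).
5 of the 7 holidays fall on weekdays; the rest are weekends and were already excluded.
Business days: 229 − 5 = 224.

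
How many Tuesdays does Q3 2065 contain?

2065-07-01 is a Wednesday.
That's 92 days from start to end, counting both.
92 = 7 × 13 + 1, so there are 13 full weeks plus 1 extra day.
Each full week contributes one Tuesday: 13 so far.
The 1 extra day is Wednesday — none qualify.
Total: 13 + 0 = 13.

13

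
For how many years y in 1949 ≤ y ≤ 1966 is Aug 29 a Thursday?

2

Day of week of August 29 in each year:
1949: Mon, 1950: Tue, 1951: Wed, 1952: Fri, 1953: Sat, 1954: Sun, 1955: Mon, 1956: Wed, 1957: Thu ✓, 1958: Fri, 1959: Sat, 1960: Mon, 1961: Tue, 1962: Wed, 1963: Thu ✓, 1964: Sat, 1965: Sun, 1966: Mon
Thursdays: 1957, 1963.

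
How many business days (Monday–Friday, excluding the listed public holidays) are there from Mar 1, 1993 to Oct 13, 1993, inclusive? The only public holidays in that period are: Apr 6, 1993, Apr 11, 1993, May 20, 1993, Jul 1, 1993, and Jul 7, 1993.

159 business days

Mar 1, 1993 is a Monday.
From Mar 1, 1993 to Oct 13, 1993 is 227 days inclusive.
227 = 7 × 32 + 3, so there are 32 full weeks plus 3 extra days.
Each full week contributes 5 weekdays (Mon–Fri): 32 × 5 = 160.
The 3 extra days are Mon, Tue, Wed — 3 of them qualify.
Total: 160 + 3 = 163.
Holidays: Apr 6, 1993 (Tue); Apr 11, 1993 (Sun); May 20, 1993 (Thu); Jul 1, 1993 (Thu); Jul 7, 1993 (Wed).
4 of the 5 holidays fall on weekdays; the rest are weekends and were already excluded.
Business days: 163 − 4 = 159.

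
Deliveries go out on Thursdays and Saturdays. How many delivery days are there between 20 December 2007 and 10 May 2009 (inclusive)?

20 December 2007 is a Thursday.
That's 508 days from start to end, counting both.
508 = 7 × 72 + 4, so there are 72 full weeks plus 4 extra days.
Each full week contributes 2 days from the set (Thu, Sat): 72 × 2 = 144.
The 4 extra days are Thu, Fri, Sat, Sun — 2 of them qualify.
Total: 144 + 2 = 146.

146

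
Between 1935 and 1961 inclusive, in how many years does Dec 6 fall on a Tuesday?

Day of week of December 6 in each year:
1935: Fri, 1936: Sun, 1937: Mon, 1938: Tue ✓, 1939: Wed, 1940: Fri, 1941: Sat, 1942: Sun, 1943: Mon, 1944: Wed, 1945: Thu, 1946: Fri, 1947: Sat, 1948: Mon, 1949: Tue ✓, 1950: Wed, 1951: Thu, 1952: Sat, 1953: Sun, 1954: Mon, 1955: Tue ✓, 1956: Thu, 1957: Fri, 1958: Sat, 1959: Sun, 1960: Tue ✓, 1961: Wed
Tuesdays: 1938, 1949, 1955, 1960.

4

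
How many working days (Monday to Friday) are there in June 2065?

2065-06-01 is a Monday.
From 2065-06-01 to 2065-06-30 is 30 days inclusive.
30 = 7 × 4 + 2, so there are 4 full weeks plus 2 extra days.
Each full week contributes 5 weekdays (Mon–Fri): 4 × 5 = 20.
The 2 extra days are Monday, Tuesday — 2 of them qualify.
Total: 20 + 2 = 22.

22 weekdays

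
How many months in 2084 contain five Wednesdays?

4

A month has five Wednesdays exactly when Wednesday falls within its first (length − 28) days.
Jan: 31 days, starts Sat → 5 of Sat, Sun, Mon
Feb: 29 days, starts Tue → 5 of Tue
Mar: 31 days, starts Wed → 5 of Wed, Thu, Fri ✓
Apr: 30 days, starts Sat → 5 of Sat, Sun
May: 31 days, starts Mon → 5 of Mon, Tue, Wed ✓
Jun: 30 days, starts Thu → 5 of Thu, Fri
Jul: 31 days, starts Sat → 5 of Sat, Sun, Mon
Aug: 31 days, starts Tue → 5 of Tue, Wed, Thu ✓
Sep: 30 days, starts Fri → 5 of Fri, Sat
Oct: 31 days, starts Sun → 5 of Sun, Mon, Tue
Nov: 30 days, starts Wed → 5 of Wed, Thu ✓
Dec: 31 days, starts Fri → 5 of Fri, Sat, Sun
Months with five Wednesdays: Mar, May, Aug, Nov.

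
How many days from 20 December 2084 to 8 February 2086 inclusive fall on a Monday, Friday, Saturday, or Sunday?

237

20 December 2084 is a Wednesday.
That's 416 days from start to end, counting both.
416 = 7 × 59 + 3, so there are 59 full weeks plus 3 extra days.
Each full week contributes 4 days from the set (Mon, Fri, Sat, Sun): 59 × 4 = 236.
The 3 extra days are Wednesday, Thursday, Friday — 1 of them qualifies.
Total: 236 + 1 = 237.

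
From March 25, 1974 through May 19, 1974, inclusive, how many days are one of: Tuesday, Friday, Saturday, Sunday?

32

March 25, 1974 is a Monday.
That's 56 days from start to end, counting both.
56 = 7 × 8, so the span is exactly 8 full weeks.
Each full week contributes 4 days from the set (Tue, Fri, Sat, Sun): 8 × 4 = 32.
Total: 32.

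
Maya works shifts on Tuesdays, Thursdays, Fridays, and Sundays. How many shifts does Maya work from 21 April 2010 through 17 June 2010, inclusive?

33

21 April 2010 is a Wednesday.
The range spans 58 days (inclusive of both endpoints).
58 = 7 × 8 + 2, so there are 8 full weeks plus 2 extra days.
Each full week contributes 4 days from the set (Tue, Thu, Fri, Sun): 8 × 4 = 32.
The 2 extra days are Wed, Thu — 1 of them qualifies.
Total: 32 + 1 = 33.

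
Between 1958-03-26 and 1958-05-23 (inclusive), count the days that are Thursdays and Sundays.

17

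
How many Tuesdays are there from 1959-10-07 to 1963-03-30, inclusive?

1959-10-07 is a Wednesday.
From 1959-10-07 to 1963-03-30 is 1271 days inclusive.
1271 = 7 × 181 + 4, so there are 181 full weeks plus 4 extra days.
Each full week contributes one Tuesday: 181 so far.
The 4 extra days are Wed, Thu, Fri, Sat — none qualify.
Total: 181 + 0 = 181.

181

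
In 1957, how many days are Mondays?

52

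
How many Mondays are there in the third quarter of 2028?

2028-07-01 is a Saturday.
From 2028-07-01 to 2028-09-30 is 92 days inclusive.
92 = 7 × 13 + 1, so there are 13 full weeks plus 1 extra day.
Each full week contributes one Monday: 13 so far.
The 1 extra day is Saturday — none qualify.
Total: 13 + 0 = 13.

13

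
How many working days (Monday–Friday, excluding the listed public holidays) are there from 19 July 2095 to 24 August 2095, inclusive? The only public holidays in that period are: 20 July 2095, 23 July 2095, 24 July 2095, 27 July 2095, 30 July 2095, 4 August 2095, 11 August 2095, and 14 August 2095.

19 July 2095 is a Tuesday.
From 19 July 2095 to 24 August 2095 is 37 days inclusive.
37 = 7 × 5 + 2, so there are 5 full weeks plus 2 extra days.
Each full week contributes 5 weekdays (Mon–Fri): 5 × 5 = 25.
The 2 extra days are Tuesday, Wednesday — 2 of them qualify.
Total: 25 + 2 = 27.
Holidays: 20 July 2095 (Wed); 23 July 2095 (Sat); 24 July 2095 (Sun); 27 July 2095 (Wed); 30 July 2095 (Sat); 4 August 2095 (Thu); 11 August 2095 (Thu); 14 August 2095 (Sun).
4 of the 8 holidays fall on weekdays; the rest are weekends and were already excluded.
Business days: 27 − 4 = 23.

23 working days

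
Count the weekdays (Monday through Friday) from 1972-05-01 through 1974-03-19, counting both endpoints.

492 weekdays

1972-05-01 is a Monday.
The range spans 688 days (inclusive of both endpoints).
688 = 7 × 98 + 2, so there are 98 full weeks plus 2 extra days.
Each full week contributes 5 weekdays (Mon–Fri): 98 × 5 = 490.
The 2 extra days are Mon, Tue — 2 of them qualify.
Total: 490 + 2 = 492.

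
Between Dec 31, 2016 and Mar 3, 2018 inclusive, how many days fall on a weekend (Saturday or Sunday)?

Dec 31, 2016 is a Saturday.
That's 428 days from start to end, counting both.
428 = 7 × 61 + 1, so there are 61 full weeks plus 1 extra day.
Each full week contributes 2 weekend days (Sat, Sun): 61 × 2 = 122.
The 1 extra day is Saturday — 1 of them qualifies.
Total: 122 + 1 = 123.

123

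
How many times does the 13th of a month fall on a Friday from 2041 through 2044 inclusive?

7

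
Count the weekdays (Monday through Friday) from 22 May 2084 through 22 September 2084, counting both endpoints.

90

22 May 2084 is a Monday.
From 22 May 2084 to 22 September 2084 is 124 days inclusive.
124 = 7 × 17 + 5, so there are 17 full weeks plus 5 extra days.
Each full week contributes 5 weekdays (Mon–Fri): 17 × 5 = 85.
The 5 extra days are Mon, Tue, Wed, Thu, Fri — 5 of them qualify.
Total: 85 + 5 = 90.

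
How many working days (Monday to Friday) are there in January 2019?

January 1, 2019 is a Tuesday.
From January 1, 2019 to January 31, 2019 is 31 days inclusive.
31 = 7 × 4 + 3, so there are 4 full weeks plus 3 extra days.
Each full week contributes 5 weekdays (Mon–Fri): 4 × 5 = 20.
The 3 extra days are Tuesday, Wednesday, Thursday — 3 of them qualify.
Total: 20 + 3 = 23.

23 weekdays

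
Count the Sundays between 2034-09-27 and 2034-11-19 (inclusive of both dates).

8 Sundays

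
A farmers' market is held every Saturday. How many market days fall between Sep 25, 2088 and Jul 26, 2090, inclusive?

Sep 25, 2088 is a Saturday.
That's 670 days from start to end, counting both.
670 = 7 × 95 + 5, so there are 95 full weeks plus 5 extra days.
Each full week contributes one Saturday: 95 so far.
The 5 extra days are Saturday, Sunday, Monday, Tuesday, Wednesday — 1 of them qualifies.
Total: 95 + 1 = 96.

96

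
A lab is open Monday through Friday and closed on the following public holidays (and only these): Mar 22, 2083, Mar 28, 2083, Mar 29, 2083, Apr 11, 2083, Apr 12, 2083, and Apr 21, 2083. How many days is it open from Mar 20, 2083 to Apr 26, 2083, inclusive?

22

Mar 20, 2083 is a Saturday.
From Mar 20, 2083 to Apr 26, 2083 is 38 days inclusive.
38 = 7 × 5 + 3, so there are 5 full weeks plus 3 extra days.
Each full week contributes 5 weekdays (Mon–Fri): 5 × 5 = 25.
The 3 extra days are Saturday, Sunday, Monday — 1 of them qualifies.
Total: 25 + 1 = 26.
Holidays: Mar 22, 2083 (Mon); Mar 28, 2083 (Sun); Mar 29, 2083 (Mon); Apr 11, 2083 (Sun); Apr 12, 2083 (Mon); Apr 21, 2083 (Wed).
4 of the 6 holidays fall on weekdays; the rest are weekends and were already excluded.
Business days: 26 − 4 = 22.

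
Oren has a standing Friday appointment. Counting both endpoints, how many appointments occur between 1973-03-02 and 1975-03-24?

108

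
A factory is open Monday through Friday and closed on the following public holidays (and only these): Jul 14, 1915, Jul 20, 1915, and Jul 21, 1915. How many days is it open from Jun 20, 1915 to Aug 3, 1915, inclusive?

29 business days

Jun 20, 1915 is a Sunday.
That's 45 days from start to end, counting both.
45 = 7 × 6 + 3, so there are 6 full weeks plus 3 extra days.
Each full week contributes 5 weekdays (Mon–Fri): 6 × 5 = 30.
The 3 extra days are Sunday, Monday, Tuesday — 2 of them qualify.
Total: 30 + 2 = 32.
Holidays: Jul 14, 1915 (Wed); Jul 20, 1915 (Tue); Jul 21, 1915 (Wed).
All 3 holidays fall on weekdays, so subtract 3.
Business days: 32 − 3 = 29.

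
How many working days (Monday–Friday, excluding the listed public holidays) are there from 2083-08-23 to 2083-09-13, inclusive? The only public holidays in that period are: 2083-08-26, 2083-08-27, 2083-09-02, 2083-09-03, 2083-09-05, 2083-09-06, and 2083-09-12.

11 working days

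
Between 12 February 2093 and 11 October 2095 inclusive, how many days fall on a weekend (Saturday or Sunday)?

12 February 2093 is a Thursday.
That's 972 days from start to end, counting both.
972 = 7 × 138 + 6, so there are 138 full weeks plus 6 extra days.
Each full week contributes 2 weekend days (Sat, Sun): 138 × 2 = 276.
The 6 extra days are Thu, Fri, Sat, Sun, Mon, Tue — 2 of them qualify.
Total: 276 + 2 = 278.

278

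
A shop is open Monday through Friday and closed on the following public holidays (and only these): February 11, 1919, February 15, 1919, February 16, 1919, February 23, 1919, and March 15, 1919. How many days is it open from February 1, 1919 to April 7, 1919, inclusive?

February 1, 1919 is a Saturday.
The range spans 66 days (inclusive of both endpoints).
66 = 7 × 9 + 3, so there are 9 full weeks plus 3 extra days.
Each full week contributes 5 weekdays (Mon–Fri): 9 × 5 = 45.
The 3 extra days are Sat, Sun, Mon — 1 of them qualifies.
Total: 45 + 1 = 46.
Holidays: February 11, 1919 (Tue); February 15, 1919 (Sat); February 16, 1919 (Sun); February 23, 1919 (Sun); March 15, 1919 (Sat).
1 of the 5 holidays fall on weekdays; the rest are weekends and were already excluded.
Business days: 46 − 1 = 45.

45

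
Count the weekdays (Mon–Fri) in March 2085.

Mar 1, 2085 is a Thursday.
That's 31 days from start to end, counting both.
31 = 7 × 4 + 3, so there are 4 full weeks plus 3 extra days.
Each full week contributes 5 weekdays (Mon–Fri): 4 × 5 = 20.
The 3 extra days are Thursday, Friday, Saturday — 2 of them qualify.
Total: 20 + 2 = 22.

22 weekdays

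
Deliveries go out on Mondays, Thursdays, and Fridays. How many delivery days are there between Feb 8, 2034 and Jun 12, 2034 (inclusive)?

Feb 8, 2034 is a Wednesday.
The range spans 125 days (inclusive of both endpoints).
125 = 7 × 17 + 6, so there are 17 full weeks plus 6 extra days.
Each full week contributes 3 days from the set (Mon, Thu, Fri): 17 × 3 = 51.
The 6 extra days are Wednesday, Thursday, Friday, Saturday, Sunday, Monday — 3 of them qualify.
Total: 51 + 3 = 54.

54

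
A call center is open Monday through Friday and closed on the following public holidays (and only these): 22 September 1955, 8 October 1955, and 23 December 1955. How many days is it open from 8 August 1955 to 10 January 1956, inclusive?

8 August 1955 is a Monday.
That's 156 days from start to end, counting both.
156 = 7 × 22 + 2, so there are 22 full weeks plus 2 extra days.
Each full week contributes 5 weekdays (Mon–Fri): 22 × 5 = 110.
The 2 extra days are Mon, Tue — 2 of them qualify.
Total: 110 + 2 = 112.
Holidays: 22 September 1955 (Thu); 8 October 1955 (Sat); 23 December 1955 (Fri).
2 of the 3 holidays fall on weekdays; the rest are weekends and were already excluded.
Business days: 112 − 2 = 110.

110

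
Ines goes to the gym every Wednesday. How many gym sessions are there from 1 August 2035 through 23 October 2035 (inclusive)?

12 Wednesdays

1 August 2035 is a Wednesday.
From 1 August 2035 to 23 October 2035 is 84 days inclusive.
84 = 7 × 12, so the span is exactly 12 full weeks.
Each full week contributes one Wednesday: 12 so far.
Total: 12.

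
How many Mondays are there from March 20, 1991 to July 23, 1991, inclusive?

18

March 20, 1991 is a Wednesday.
From March 20, 1991 to July 23, 1991 is 126 days inclusive.
126 = 7 × 18, so the span is exactly 18 full weeks.
Each full week contributes one Monday: 18 so far.
Total: 18.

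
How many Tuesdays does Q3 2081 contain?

14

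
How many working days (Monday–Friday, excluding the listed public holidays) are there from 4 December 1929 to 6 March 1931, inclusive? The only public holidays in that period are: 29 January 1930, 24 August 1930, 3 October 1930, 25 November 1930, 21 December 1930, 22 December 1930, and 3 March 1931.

323

4 December 1929 is a Wednesday.
The range spans 458 days (inclusive of both endpoints).
458 = 7 × 65 + 3, so there are 65 full weeks plus 3 extra days.
Each full week contributes 5 weekdays (Mon–Fri): 65 × 5 = 325.
The 3 extra days are Wed, Thu, Fri — 3 of them qualify.
Total: 325 + 3 = 328.
Holidays: 29 January 1930 (Wed); 24 August 1930 (Sun); 3 October 1930 (Fri); 25 November 1930 (Tue); 21 December 1930 (Sun); 22 December 1930 (Mon); 3 March 1931 (Tue).
5 of the 7 holidays fall on weekdays; the rest are weekends and were already excluded.
Business days: 328 − 5 = 323.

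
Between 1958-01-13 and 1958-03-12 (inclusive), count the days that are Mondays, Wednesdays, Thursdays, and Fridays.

34

1958-01-13 is a Monday.
That's 59 days from start to end, counting both.
59 = 7 × 8 + 3, so there are 8 full weeks plus 3 extra days.
Each full week contributes 4 days from the set (Mon, Wed, Thu, Fri): 8 × 4 = 32.
The 3 extra days are Mon, Tue, Wed — 2 of them qualify.
Total: 32 + 2 = 34.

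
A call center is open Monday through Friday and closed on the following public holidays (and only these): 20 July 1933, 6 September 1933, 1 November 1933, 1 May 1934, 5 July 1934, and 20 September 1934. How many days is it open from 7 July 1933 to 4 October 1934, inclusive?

319 working days

7 July 1933 is a Friday.
The range spans 455 days (inclusive of both endpoints).
455 = 7 × 65, so the span is exactly 65 full weeks.
Each full week contributes 5 weekdays (Mon–Fri): 65 × 5 = 325.
Total: 325.
Holidays: 20 July 1933 (Thu); 6 September 1933 (Wed); 1 November 1933 (Wed); 1 May 1934 (Tue); 5 July 1934 (Thu); 20 September 1934 (Thu).
All 6 holidays fall on weekdays, so subtract 6.
Business days: 325 − 6 = 319.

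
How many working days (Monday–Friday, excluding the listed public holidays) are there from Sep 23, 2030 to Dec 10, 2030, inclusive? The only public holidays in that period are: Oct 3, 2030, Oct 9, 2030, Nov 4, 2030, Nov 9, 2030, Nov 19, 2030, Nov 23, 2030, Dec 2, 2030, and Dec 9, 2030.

51 working days

Sep 23, 2030 is a Monday.
The range spans 79 days (inclusive of both endpoints).
79 = 7 × 11 + 2, so there are 11 full weeks plus 2 extra days.
Each full week contributes 5 weekdays (Mon–Fri): 11 × 5 = 55.
The 2 extra days are Mon, Tue — 2 of them qualify.
Total: 55 + 2 = 57.
Holidays: Oct 3, 2030 (Thu); Oct 9, 2030 (Wed); Nov 4, 2030 (Mon); Nov 9, 2030 (Sat); Nov 19, 2030 (Tue); Nov 23, 2030 (Sat); Dec 2, 2030 (Mon); Dec 9, 2030 (Mon).
6 of the 8 holidays fall on weekdays; the rest are weekends and were already excluded.
Business days: 57 − 6 = 51.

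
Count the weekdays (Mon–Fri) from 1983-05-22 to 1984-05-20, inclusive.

260

1983-05-22 is a Sunday.
From 1983-05-22 to 1984-05-20 is 365 days inclusive.
365 = 7 × 52 + 1, so there are 52 full weeks plus 1 extra day.
Each full week contributes 5 weekdays (Mon–Fri): 52 × 5 = 260.
The 1 extra day is Sun — none qualify.
Total: 260 + 0 = 260.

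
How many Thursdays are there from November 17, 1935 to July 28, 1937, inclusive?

88 Thursdays

November 17, 1935 is a Sunday.
From November 17, 1935 to July 28, 1937 is 620 days inclusive.
620 = 7 × 88 + 4, so there are 88 full weeks plus 4 extra days.
Each full week contributes one Thursday: 88 so far.
The 4 extra days are Sunday, Monday, Tuesday, Wednesday — none qualify.
Total: 88 + 0 = 88.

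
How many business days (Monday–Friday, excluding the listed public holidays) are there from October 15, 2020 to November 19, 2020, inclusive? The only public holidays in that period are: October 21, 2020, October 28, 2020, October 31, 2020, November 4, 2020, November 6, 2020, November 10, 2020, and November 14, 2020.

October 15, 2020 is a Thursday.
The range spans 36 days (inclusive of both endpoints).
36 = 7 × 5 + 1, so there are 5 full weeks plus 1 extra day.
Each full week contributes 5 weekdays (Mon–Fri): 5 × 5 = 25.
The 1 extra day is Thursday — 1 of them qualifies.
Total: 25 + 1 = 26.
Holidays: October 21, 2020 (Wed); October 28, 2020 (Wed); October 31, 2020 (Sat); November 4, 2020 (Wed); November 6, 2020 (Fri); November 10, 2020 (Tue); November 14, 2020 (Sat).
5 of the 7 holidays fall on weekdays; the rest are weekends and were already excluded.
Business days: 26 − 5 = 21.

21 business days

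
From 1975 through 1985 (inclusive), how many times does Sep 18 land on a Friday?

1

Day of week of September 18 in each year:
1975: Thu, 1976: Sat, 1977: Sun, 1978: Mon, 1979: Tue, 1980: Thu, 1981: Fri ✓, 1982: Sat, 1983: Sun, 1984: Tue, 1985: Wed
Fridays: 1981.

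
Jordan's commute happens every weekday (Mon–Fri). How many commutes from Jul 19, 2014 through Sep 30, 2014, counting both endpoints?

Jul 19, 2014 is a Saturday.
From Jul 19, 2014 to Sep 30, 2014 is 74 days inclusive.
74 = 7 × 10 + 4, so there are 10 full weeks plus 4 extra days.
Each full week contributes 5 weekdays (Mon–Fri): 10 × 5 = 50.
The 4 extra days are Sat, Sun, Mon, Tue — 2 of them qualify.
Total: 50 + 2 = 52.

52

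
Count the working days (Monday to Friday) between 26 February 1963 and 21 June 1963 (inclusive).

26 February 1963 is a Tuesday.
From 26 February 1963 to 21 June 1963 is 116 days inclusive.
116 = 7 × 16 + 4, so there are 16 full weeks plus 4 extra days.
Each full week contributes 5 weekdays (Mon–Fri): 16 × 5 = 80.
The 4 extra days are Tuesday, Wednesday, Thursday, Friday — 4 of them qualify.
Total: 80 + 4 = 84.

84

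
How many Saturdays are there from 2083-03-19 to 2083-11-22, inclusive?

36 Saturdays

2083-03-19 is a Friday.
From 2083-03-19 to 2083-11-22 is 249 days inclusive.
249 = 7 × 35 + 4, so there are 35 full weeks plus 4 extra days.
Each full week contributes one Saturday: 35 so far.
The 4 extra days are Friday, Saturday, Sunday, Monday — 1 of them qualifies.
Total: 35 + 1 = 36.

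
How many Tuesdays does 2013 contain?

53

2013-01-01 is a Tuesday.
From 2013-01-01 to 2013-12-31 is 365 days inclusive.
365 = 7 × 52 + 1, so there are 52 full weeks plus 1 extra day.
Each full week contributes one Tuesday: 52 so far.
The 1 extra day is Tue — 1 of them qualifies.
Total: 52 + 1 = 53.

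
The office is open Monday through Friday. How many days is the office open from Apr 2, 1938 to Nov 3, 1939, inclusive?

Apr 2, 1938 is a Saturday.
From Apr 2, 1938 to Nov 3, 1939 is 581 days inclusive.
581 = 7 × 83, so the span is exactly 83 full weeks.
Each full week contributes 5 weekdays (Mon–Fri): 83 × 5 = 415.
Total: 415.

415 weekdays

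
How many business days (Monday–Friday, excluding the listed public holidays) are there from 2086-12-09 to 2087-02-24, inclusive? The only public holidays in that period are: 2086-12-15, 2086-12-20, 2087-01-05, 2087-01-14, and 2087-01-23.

53 business days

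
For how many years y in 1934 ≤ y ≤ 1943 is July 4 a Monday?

Day of week of July 4 in each year:
1934: Wed, 1935: Thu, 1936: Sat, 1937: Sun, 1938: Mon ✓, 1939: Tue, 1940: Thu, 1941: Fri, 1942: Sat, 1943: Sun
Mondays: 1938.

1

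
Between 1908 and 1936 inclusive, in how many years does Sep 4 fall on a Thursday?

4

Day of week of September 4 in each year:
1908: Fri, 1909: Sat, 1910: Sun, 1911: Mon, 1912: Wed, 1913: Thu ✓, 1914: Fri, 1915: Sat, 1916: Mon, 1917: Tue, 1918: Wed, 1919: Thu ✓, 1920: Sat, 1921: Sun, 1922: Mon, 1923: Tue, 1924: Thu ✓, 1925: Fri, 1926: Sat, 1927: Sun, 1928: Tue, 1929: Wed, 1930: Thu ✓, 1931: Fri, 1932: Sun, 1933: Mon, 1934: Tue, 1935: Wed, 1936: Fri
Thursdays: 1913, 1919, 1924, 1930.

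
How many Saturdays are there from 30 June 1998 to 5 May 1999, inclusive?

44 Saturdays

30 June 1998 is a Tuesday.
That's 310 days from start to end, counting both.
310 = 7 × 44 + 2, so there are 44 full weeks plus 2 extra days.
Each full week contributes one Saturday: 44 so far.
The 2 extra days are Tuesday, Wednesday — none qualify.
Total: 44 + 0 = 44.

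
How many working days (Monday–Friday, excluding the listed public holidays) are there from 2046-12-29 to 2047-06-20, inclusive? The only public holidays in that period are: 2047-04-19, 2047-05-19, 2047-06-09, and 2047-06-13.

122

2046-12-29 is a Saturday.
From 2046-12-29 to 2047-06-20 is 174 days inclusive.
174 = 7 × 24 + 6, so there are 24 full weeks plus 6 extra days.
Each full week contributes 5 weekdays (Mon–Fri): 24 × 5 = 120.
The 6 extra days are Sat, Sun, Mon, Tue, Wed, Thu — 4 of them qualify.
Total: 120 + 4 = 124.
Holidays: 2047-04-19 (Fri); 2047-05-19 (Sun); 2047-06-09 (Sun); 2047-06-13 (Thu).
2 of the 4 holidays fall on weekdays; the rest are weekends and were already excluded.
Business days: 124 − 2 = 122.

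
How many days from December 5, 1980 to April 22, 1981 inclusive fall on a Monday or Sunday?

December 5, 1980 is a Friday.
From December 5, 1980 to April 22, 1981 is 139 days inclusive.
139 = 7 × 19 + 6, so there are 19 full weeks plus 6 extra days.
Each full week contributes 2 days from the set (Mon, Sun): 19 × 2 = 38.
The 6 extra days are Friday, Saturday, Sunday, Monday, Tuesday, Wednesday — 2 of them qualify.
Total: 38 + 2 = 40.

40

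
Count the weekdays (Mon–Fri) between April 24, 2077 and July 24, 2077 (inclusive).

65 weekdays

April 24, 2077 is a Saturday.
That's 92 days from start to end, counting both.
92 = 7 × 13 + 1, so there are 13 full weeks plus 1 extra day.
Each full week contributes 5 weekdays (Mon–Fri): 13 × 5 = 65.
The 1 extra day is Saturday — none qualify.
Total: 65 + 0 = 65.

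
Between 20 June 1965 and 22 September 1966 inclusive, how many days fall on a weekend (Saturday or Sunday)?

131

20 June 1965 is a Sunday.
From 20 June 1965 to 22 September 1966 is 460 days inclusive.
460 = 7 × 65 + 5, so there are 65 full weeks plus 5 extra days.
Each full week contributes 2 weekend days (Sat, Sun): 65 × 2 = 130.
The 5 extra days are Sunday, Monday, Tuesday, Wednesday, Thursday — 1 of them qualifies.
Total: 130 + 1 = 131.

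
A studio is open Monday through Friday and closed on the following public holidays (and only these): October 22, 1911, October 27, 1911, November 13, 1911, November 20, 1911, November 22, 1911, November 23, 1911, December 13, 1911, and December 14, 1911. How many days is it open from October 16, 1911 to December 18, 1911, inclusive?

39

October 16, 1911 is a Monday.
The range spans 64 days (inclusive of both endpoints).
64 = 7 × 9 + 1, so there are 9 full weeks plus 1 extra day.
Each full week contributes 5 weekdays (Mon–Fri): 9 × 5 = 45.
The 1 extra day is Mon — 1 of them qualifies.
Total: 45 + 1 = 46.
Holidays: October 22, 1911 (Sun); October 27, 1911 (Fri); November 13, 1911 (Mon); November 20, 1911 (Mon); November 22, 1911 (Wed); November 23, 1911 (Thu); December 13, 1911 (Wed); December 14, 1911 (Thu).
7 of the 8 holidays fall on weekdays; the rest are weekends and were already excluded.
Business days: 46 − 7 = 39.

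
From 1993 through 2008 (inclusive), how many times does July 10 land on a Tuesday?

Day of week of July 10 in each year:
1993: Sat, 1994: Sun, 1995: Mon, 1996: Wed, 1997: Thu, 1998: Fri, 1999: Sat, 2000: Mon, 2001: Tue ✓, 2002: Wed, 2003: Thu, 2004: Sat, 2005: Sun, 2006: Mon, 2007: Tue ✓, 2008: Thu
Tuesdays: 2001, 2007.

2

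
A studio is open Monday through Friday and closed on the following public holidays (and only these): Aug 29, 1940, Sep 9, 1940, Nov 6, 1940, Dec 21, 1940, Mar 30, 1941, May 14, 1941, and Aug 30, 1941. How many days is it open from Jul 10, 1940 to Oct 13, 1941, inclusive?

325 business days

Jul 10, 1940 is a Wednesday.
That's 461 days from start to end, counting both.
461 = 7 × 65 + 6, so there are 65 full weeks plus 6 extra days.
Each full week contributes 5 weekdays (Mon–Fri): 65 × 5 = 325.
The 6 extra days are Wednesday, Thursday, Friday, Saturday, Sunday, Monday — 4 of them qualify.
Total: 325 + 4 = 329.
Holidays: Aug 29, 1940 (Thu); Sep 9, 1940 (Mon); Nov 6, 1940 (Wed); Dec 21, 1940 (Sat); Mar 30, 1941 (Sun); May 14, 1941 (Wed); Aug 30, 1941 (Sat).
4 of the 7 holidays fall on weekdays; the rest are weekends and were already excluded.
Business days: 329 − 4 = 325.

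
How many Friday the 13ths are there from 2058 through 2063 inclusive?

Friday-the-13ths by year:
2058: Sep, Dec
2059: Jun
2060: Feb, Aug
2061: May
2062: Jan, Oct
2063: Apr, Jul

10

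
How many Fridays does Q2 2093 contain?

Apr 1, 2093 is a Wednesday.
The range spans 91 days (inclusive of both endpoints).
91 = 7 × 13, so the span is exactly 13 full weeks.
Each full week contributes one Friday: 13 so far.

13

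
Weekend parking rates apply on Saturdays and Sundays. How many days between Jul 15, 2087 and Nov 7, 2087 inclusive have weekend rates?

32

Jul 15, 2087 is a Tuesday.
From Jul 15, 2087 to Nov 7, 2087 is 116 days inclusive.
116 = 7 × 16 + 4, so there are 16 full weeks plus 4 extra days.
Each full week contributes 2 weekend days (Sat, Sun): 16 × 2 = 32.
The 4 extra days are Tue, Wed, Thu, Fri — none qualify.
Total: 32 + 0 = 32.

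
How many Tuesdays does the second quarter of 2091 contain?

April 1, 2091 is a Sunday.
From April 1, 2091 to June 30, 2091 is 91 days inclusive.
91 = 7 × 13, so the span is exactly 13 full weeks.
Each full week contributes one Tuesday: 13 so far.
Total: 13.

13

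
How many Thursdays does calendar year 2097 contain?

Jan 1, 2097 is a Tuesday.
That's 365 days from start to end, counting both.
365 = 7 × 52 + 1, so there are 52 full weeks plus 1 extra day.
Each full week contributes one Thursday: 52 so far.
The 1 extra day is Tuesday — none qualify.
Total: 52 + 0 = 52.

52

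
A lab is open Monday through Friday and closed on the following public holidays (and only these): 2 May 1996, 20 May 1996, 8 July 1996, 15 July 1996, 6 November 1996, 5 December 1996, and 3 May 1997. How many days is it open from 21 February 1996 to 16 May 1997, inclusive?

317 working days

21 February 1996 is a Wednesday.
That's 451 days from start to end, counting both.
451 = 7 × 64 + 3, so there are 64 full weeks plus 3 extra days.
Each full week contributes 5 weekdays (Mon–Fri): 64 × 5 = 320.
The 3 extra days are Wed, Thu, Fri — 3 of them qualify.
Total: 320 + 3 = 323.
Holidays: 2 May 1996 (Thu); 20 May 1996 (Mon); 8 July 1996 (Mon); 15 July 1996 (Mon); 6 November 1996 (Wed); 5 December 1996 (Thu); 3 May 1997 (Sat).
6 of the 7 holidays fall on weekdays; the rest are weekends and were already excluded.
Business days: 323 − 6 = 317.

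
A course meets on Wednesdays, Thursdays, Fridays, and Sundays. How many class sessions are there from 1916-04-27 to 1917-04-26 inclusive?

1916-04-27 is a Thursday.
From 1916-04-27 to 1917-04-26 is 365 days inclusive.
365 = 7 × 52 + 1, so there are 52 full weeks plus 1 extra day.
Each full week contributes 4 days from the set (Wed, Thu, Fri, Sun): 52 × 4 = 208.
The 1 extra day is Thursday — 1 of them qualifies.
Total: 208 + 1 = 209.

209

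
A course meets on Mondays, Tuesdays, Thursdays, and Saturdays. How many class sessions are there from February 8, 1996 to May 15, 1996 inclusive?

February 8, 1996 is a Thursday.
That's 98 days from start to end, counting both.
98 = 7 × 14, so the span is exactly 14 full weeks.
Each full week contributes 4 days from the set (Mon, Tue, Thu, Sat): 14 × 4 = 56.

56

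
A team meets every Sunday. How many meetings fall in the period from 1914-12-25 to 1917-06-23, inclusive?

1914-12-25 is a Friday.
From 1914-12-25 to 1917-06-23 is 912 days inclusive.
912 = 7 × 130 + 2, so there are 130 full weeks plus 2 extra days.
Each full week contributes one Sunday: 130 so far.
The 2 extra days are Friday, Saturday — none qualify.
Total: 130 + 0 = 130.

130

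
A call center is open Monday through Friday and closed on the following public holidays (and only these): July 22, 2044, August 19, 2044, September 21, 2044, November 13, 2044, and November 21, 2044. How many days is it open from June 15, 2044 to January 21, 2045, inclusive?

June 15, 2044 is a Wednesday.
The range spans 221 days (inclusive of both endpoints).
221 = 7 × 31 + 4, so there are 31 full weeks plus 4 extra days.
Each full week contributes 5 weekdays (Mon–Fri): 31 × 5 = 155.
The 4 extra days are Wed, Thu, Fri, Sat — 3 of them qualify.
Total: 155 + 3 = 158.
Holidays: July 22, 2044 (Fri); August 19, 2044 (Fri); September 21, 2044 (Wed); November 13, 2044 (Sun); November 21, 2044 (Mon).
4 of the 5 holidays fall on weekdays; the rest are weekends and were already excluded.
Business days: 158 − 4 = 154.

154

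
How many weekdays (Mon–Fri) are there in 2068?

261 weekdays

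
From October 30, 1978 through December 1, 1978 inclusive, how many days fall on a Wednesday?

October 30, 1978 is a Monday.
That's 33 days from start to end, counting both.
33 = 7 × 4 + 5, so there are 4 full weeks plus 5 extra days.
Each full week contributes one Wednesday: 4 so far.
The 5 extra days are Mon, Tue, Wed, Thu, Fri — 1 of them qualifies.
Total: 4 + 1 = 5.

5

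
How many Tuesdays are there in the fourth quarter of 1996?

Oct 1, 1996 is a Tuesday.
The range spans 92 days (inclusive of both endpoints).
92 = 7 × 13 + 1, so there are 13 full weeks plus 1 extra day.
Each full week contributes one Tuesday: 13 so far.
The 1 extra day is Tuesday — 1 of them qualifies.
Total: 13 + 1 = 14.

14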